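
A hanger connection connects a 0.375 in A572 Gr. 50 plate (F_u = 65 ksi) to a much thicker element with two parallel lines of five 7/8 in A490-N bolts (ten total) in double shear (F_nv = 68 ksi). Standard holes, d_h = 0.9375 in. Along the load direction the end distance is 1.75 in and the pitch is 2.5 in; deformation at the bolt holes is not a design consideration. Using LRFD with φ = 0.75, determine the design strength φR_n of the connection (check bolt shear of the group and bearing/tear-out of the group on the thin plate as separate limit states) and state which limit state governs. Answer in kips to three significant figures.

Bolt shear: A_b = π·0.875²/4 = 0.6013 in²; R_n = 68 × 0.6013 × 10 × 2 = 817.8 kips → 0.75 × 817.8 = 613 kips.
Bearing (1.5 l_c t F_u ≤ 3.0 d t F_u): upper limit = 3.0·0.875·0.375·65 = 63.98 kips.
  Edge l_c = 1.75 − 0.9375/2 = 1.281 → r_n = 46.85 kips; interior l_c = 2.5 − 0.9375 = 1.562 → r_n = 57.13 kips.
  R_n,bearing = 2·46.85 + 8·57.13 = 550.7 kips → 0.75 × 550.7 = 413 kips.
Bearing governs: 413 kips.

413 kips (bearing governs)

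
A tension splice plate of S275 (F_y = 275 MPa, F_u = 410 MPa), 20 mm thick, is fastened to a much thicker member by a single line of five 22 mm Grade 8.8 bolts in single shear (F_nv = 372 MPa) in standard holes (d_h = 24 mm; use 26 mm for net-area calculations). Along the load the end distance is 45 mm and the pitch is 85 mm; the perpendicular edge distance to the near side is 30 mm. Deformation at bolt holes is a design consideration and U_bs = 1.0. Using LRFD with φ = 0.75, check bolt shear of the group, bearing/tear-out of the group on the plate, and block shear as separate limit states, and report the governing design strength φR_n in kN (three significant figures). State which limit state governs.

Bolt shear: A_b = π·22²/4 = 380.1 mm²; R_n = 372 × 380.1 × 5 × 1 / 1000 = 707 kN → 0.75 × 707 = 530 kN.
Bearing: edge l_c = 33, r_n = 324.7 kN; interior l_c = 61, r_n = 433 kN; R_n = 324.7 + 4·433 = 2057 kN → 1540 kN.
Block shear: A_gv = 7700, A_nv = 5360, A_nt = 340 mm²; R_n = min(0.6F_uA_nv, 0.6F_yA_gv) + U_bs·F_u·A_nt = 1410 kN → 1060 kN.
Bolt shear governs: 530 kN.

530 kN (bolt shear governs)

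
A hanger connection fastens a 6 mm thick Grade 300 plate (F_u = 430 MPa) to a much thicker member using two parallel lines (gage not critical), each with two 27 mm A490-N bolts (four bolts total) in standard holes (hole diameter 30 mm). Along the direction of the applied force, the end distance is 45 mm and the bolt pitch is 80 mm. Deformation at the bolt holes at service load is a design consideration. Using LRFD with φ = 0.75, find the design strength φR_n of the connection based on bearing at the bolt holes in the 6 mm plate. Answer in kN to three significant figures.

372 kN

Per bolt r_n = 1.2 l_c t F_u ≤ 2.4 d t F_u; upper limit = 2.4 × 27 × 6 × 430 / 1000 = 167.2 kN.
Edge bolt: l_c = 45 − 30/2 = 30 mm → 1.2 × 30 × 6 × 430 / 1000 = 92.88 → r_n = 92.88 kN.
Interior bolts: l_c = 80 − 30 = 50 mm → 1.2 × 50 × 6 × 430 / 1000 = 154.8 → r_n = 154.8 kN.
R_n = 2 × 92.88 + 2 × 154.8 = 495.4 kN.
Design strength φR_n = 0.75 × 495.4 = 372 kN.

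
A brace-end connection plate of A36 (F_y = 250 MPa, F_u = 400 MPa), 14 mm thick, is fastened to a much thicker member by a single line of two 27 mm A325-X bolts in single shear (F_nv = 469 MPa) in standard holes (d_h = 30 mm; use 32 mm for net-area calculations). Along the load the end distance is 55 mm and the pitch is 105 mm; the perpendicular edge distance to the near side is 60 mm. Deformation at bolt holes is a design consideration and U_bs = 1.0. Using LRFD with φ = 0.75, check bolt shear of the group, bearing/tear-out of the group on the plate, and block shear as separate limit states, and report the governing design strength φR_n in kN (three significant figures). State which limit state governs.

Bolt shear: A_b = π·27²/4 = 572.6 mm²; R_n = 469 × 572.6 × 2 × 1 / 1000 = 537.1 kN → 0.75 × 537.1 = 403 kN.
Bearing: edge l_c = 40, r_n = 268.8 kN; interior l_c = 75, r_n = 362.9 kN; R_n = 268.8 + 1·362.9 = 631.7 kN → 474 kN.
Block shear: A_gv = 2240, A_nv = 1568, A_nt = 616 mm²; R_n = min(0.6F_uA_nv, 0.6F_yA_gv) + U_bs·F_u·A_nt = 582.4 kN → 437 kN.
Bolt shear governs: 403 kN.

403 kN (bolt shear governs)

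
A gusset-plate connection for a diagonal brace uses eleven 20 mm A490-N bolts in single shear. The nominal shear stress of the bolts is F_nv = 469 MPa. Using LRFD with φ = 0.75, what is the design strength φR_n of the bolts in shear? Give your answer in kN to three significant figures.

A_b = π × 20² / 4 = 314.2 mm².
R_n = F_nv · A_b · n · n_s = 469 × 314.2 × 11 × 1 / 1000 = 1621 kN.
Design strength φR_n = 0.75 × 1621 = 1220 kN.

1220 kN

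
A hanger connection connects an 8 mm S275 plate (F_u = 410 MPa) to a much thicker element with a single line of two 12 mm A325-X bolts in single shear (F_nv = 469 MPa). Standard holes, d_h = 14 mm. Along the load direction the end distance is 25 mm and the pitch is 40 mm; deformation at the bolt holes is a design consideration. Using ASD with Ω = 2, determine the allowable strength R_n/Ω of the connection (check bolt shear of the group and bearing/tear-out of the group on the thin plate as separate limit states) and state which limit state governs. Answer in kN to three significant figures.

Bolt shear: A_b = π·12²/4 = 113.1 mm²; R_n = 469 × 113.1 × 2 × 1 / 1000 = 106.1 kN → 106.1 / 2 = 53 kN.
Bearing (1.2 l_c t F_u ≤ 2.4 d t F_u): upper limit = 2.4·12·8·410 / 1000 = 94.46 kN.
  Edge l_c = 25 − 14/2 = 18 → r_n = 70.85 kN; interior l_c = 40 − 14 = 26 → r_n = 94.46 kN.
  R_n,bearing = 1·70.85 + 1·94.46 = 165.3 kN → 165.3 / 2 = 82.7 kN.
Bolt shear governs: 53 kN.

53 kN (bolt shear governs)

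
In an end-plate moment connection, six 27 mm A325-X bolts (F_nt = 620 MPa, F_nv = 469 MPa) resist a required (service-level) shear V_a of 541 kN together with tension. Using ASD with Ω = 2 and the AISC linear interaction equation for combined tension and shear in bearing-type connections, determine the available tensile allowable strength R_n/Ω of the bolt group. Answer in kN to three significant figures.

669 kN

A_b = π·27²/4 = 572.6 mm²; f_rv = 541 × 1000 / (6 × 572.6) = 157.5 MPa.
F'_nt = 1.3 F_nt − (Ω F_nt / F_nv) f_rv = 1.3·620 − (2·620/469)·157.5 = 389.6 MPa, capped at F_nt → F'_nt = 389.6 MPa.
R_n = F'_nt · A_b · n = 389.6 × 572.6 × 6 / 1000 = 1339 kN.
Allowable strength R_n/Ω = 1339 / 2 = 669 kN.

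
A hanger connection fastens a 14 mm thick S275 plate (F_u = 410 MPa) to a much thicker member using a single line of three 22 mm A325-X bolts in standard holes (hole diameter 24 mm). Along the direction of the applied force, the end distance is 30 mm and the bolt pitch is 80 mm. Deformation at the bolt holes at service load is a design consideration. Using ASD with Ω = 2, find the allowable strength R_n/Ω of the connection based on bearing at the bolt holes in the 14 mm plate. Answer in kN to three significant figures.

365 kN

Per bolt r_n = 1.2 l_c t F_u ≤ 2.4 d t F_u; upper limit = 2.4 × 22 × 14 × 410 / 1000 = 303.1 kN.
Edge bolt: l_c = 30 − 24/2 = 18 mm → 1.2 × 18 × 14 × 410 / 1000 = 124 → r_n = 124 kN.
Interior bolts: l_c = 80 − 24 = 56 mm → 1.2 × 56 × 14 × 410 / 1000 = 385.7 → r_n = 303.1 kN.
R_n = 1 × 124 + 2 × 303.1 = 730.1 kN.
Allowable strength R_n/Ω = 730.1 / 2 = 365 kN.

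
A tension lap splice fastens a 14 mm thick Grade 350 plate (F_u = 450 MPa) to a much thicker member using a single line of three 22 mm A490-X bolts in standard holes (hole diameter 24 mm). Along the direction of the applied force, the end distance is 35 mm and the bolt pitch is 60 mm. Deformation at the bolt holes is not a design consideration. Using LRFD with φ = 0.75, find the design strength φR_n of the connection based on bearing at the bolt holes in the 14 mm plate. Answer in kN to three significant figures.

Per bolt r_n = 1.5 l_c t F_u ≤ 3.0 d t F_u; upper limit = 3.0 × 22 × 14 × 450 / 1000 = 415.8 kN.
Edge bolt: l_c = 35 − 24/2 = 23 mm → 1.5 × 23 × 14 × 450 / 1000 = 217.3 → r_n = 217.3 kN.
Interior bolts: l_c = 60 − 24 = 36 mm → 1.5 × 36 × 14 × 450 / 1000 = 340.2 → r_n = 340.2 kN.
R_n = 1 × 217.3 + 2 × 340.2 = 897.8 kN.
Design strength φR_n = 0.75 × 897.8 = 673 kN.

673 kN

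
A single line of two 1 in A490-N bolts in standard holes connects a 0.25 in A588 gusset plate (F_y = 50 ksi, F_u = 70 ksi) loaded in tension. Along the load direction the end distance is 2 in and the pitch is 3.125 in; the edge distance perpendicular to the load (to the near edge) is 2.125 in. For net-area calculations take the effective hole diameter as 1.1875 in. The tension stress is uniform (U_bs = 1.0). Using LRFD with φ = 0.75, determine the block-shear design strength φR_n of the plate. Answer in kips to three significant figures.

46.4 kips

Shear plane L_v = 2 + 1·3.125 = 5.125 in; A_gv = 5.125 × 0.25 = 1.281 in².
A_nv = (5.125 − 1.5·1.1875) × 0.25 = 0.8359 in².
A_nt = (2.125 − 0.5·1.1875) × 0.25 = 0.3828 in².
0.6 F_u A_nv = 35.11 kips; 0.6 F_y A_gv = 38.44 kips → shear rupture governs the shear term.
R_n = 35.11 + 1.0 × 70 × 0.3828 = 61.91 kips.
Design strength φR_n = 0.75 × 61.91 = 46.4 kips.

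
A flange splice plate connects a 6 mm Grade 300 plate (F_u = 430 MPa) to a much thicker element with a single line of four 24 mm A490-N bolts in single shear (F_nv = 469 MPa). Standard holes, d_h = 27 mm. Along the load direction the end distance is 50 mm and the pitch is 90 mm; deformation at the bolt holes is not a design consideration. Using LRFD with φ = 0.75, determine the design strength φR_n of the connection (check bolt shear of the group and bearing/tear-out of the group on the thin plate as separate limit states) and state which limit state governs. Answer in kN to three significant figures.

Bolt shear: A_b = π·24²/4 = 452.4 mm²; R_n = 469 × 452.4 × 4 × 1 / 1000 = 848.7 kN → 0.75 × 848.7 = 637 kN.
Bearing (1.5 l_c t F_u ≤ 3.0 d t F_u): upper limit = 3.0·24·6·430 / 1000 = 185.8 kN.
  Edge l_c = 50 − 27/2 = 36.5 → r_n = 141.3 kN; interior l_c = 90 − 27 = 63 → r_n = 185.8 kN.
  R_n,bearing = 1·141.3 + 3·185.8 = 698.5 kN → 0.75 × 698.5 = 524 kN.
Bearing governs: 524 kN.

524 kN (bearing governs)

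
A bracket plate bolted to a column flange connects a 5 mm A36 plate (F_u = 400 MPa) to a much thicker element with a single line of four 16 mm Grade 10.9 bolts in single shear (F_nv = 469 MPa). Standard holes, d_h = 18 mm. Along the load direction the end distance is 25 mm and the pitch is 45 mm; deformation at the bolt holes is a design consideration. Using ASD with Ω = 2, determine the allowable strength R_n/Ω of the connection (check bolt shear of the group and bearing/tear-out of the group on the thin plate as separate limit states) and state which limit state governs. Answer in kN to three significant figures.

116 kN (bearing governs)

Bolt shear: A_b = π·16²/4 = 201.1 mm²; R_n = 469 × 201.1 × 4 × 1 / 1000 = 377.2 kN → 377.2 / 2 = 189 kN.
Bearing (1.2 l_c t F_u ≤ 2.4 d t F_u): upper limit = 2.4·16·5·400 / 1000 = 76.8 kN.
  Edge l_c = 25 − 18/2 = 16 → r_n = 38.4 kN; interior l_c = 45 − 18 = 27 → r_n = 64.8 kN.
  R_n,bearing = 1·38.4 + 3·64.8 = 232.8 kN → 232.8 / 2 = 116 kN.
Bearing governs: 116 kN.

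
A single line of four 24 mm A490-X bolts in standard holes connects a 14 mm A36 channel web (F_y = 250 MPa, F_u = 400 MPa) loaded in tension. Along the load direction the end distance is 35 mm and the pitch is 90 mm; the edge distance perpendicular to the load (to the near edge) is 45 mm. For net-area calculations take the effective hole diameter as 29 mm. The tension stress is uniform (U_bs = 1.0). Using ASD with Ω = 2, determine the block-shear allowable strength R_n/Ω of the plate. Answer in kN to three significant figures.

406 kN

Shear plane L_v = 35 + 3·90 = 305 mm; A_gv = 305 × 14 = 4270 mm².
A_nv = (305 − 3.5·29) × 14 = 2849 mm².
A_nt = (45 − 0.5·29) × 14 = 427 mm².
0.6 F_u A_nv = 683.8 kN; 0.6 F_y A_gv = 640.5 kN → shear yielding governs the shear term.
R_n = 640.5 + 1.0 × 400 × 427 / 1000 = 811.3 kN.
Allowable strength R_n/Ω = 811.3 / 2 = 406 kN.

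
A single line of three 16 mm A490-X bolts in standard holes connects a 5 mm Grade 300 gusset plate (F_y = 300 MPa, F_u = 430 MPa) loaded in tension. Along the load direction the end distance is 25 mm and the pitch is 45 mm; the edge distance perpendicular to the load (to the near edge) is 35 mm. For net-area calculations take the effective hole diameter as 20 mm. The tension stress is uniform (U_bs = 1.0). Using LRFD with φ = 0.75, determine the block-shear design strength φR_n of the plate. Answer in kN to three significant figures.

103 kN

Shear plane L_v = 25 + 2·45 = 115 mm; A_gv = 115 × 5 = 575 mm².
A_nv = (115 − 2.5·20) × 5 = 325 mm².
A_nt = (35 − 0.5·20) × 5 = 125 mm².
0.6 F_u A_nv = 83.85 kN; 0.6 F_y A_gv = 103.5 kN → shear rupture governs the shear term.
R_n = 83.85 + 1.0 × 430 × 125 / 1000 = 137.6 kN.
Design strength φR_n = 0.75 × 137.6 = 103 kN.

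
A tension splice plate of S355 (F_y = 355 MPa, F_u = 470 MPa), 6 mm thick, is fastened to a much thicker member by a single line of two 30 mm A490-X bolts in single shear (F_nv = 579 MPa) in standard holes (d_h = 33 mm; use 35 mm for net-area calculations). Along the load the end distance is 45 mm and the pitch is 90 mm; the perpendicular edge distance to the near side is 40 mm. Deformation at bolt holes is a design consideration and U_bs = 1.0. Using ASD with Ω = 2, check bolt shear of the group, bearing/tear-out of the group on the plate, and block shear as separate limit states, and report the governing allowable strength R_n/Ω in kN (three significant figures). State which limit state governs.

Bolt shear: A_b = π·30²/4 = 706.9 mm²; R_n = 579 × 706.9 × 2 × 1 / 1000 = 818.5 kN → 818.5 / 2 = 409 kN.
Bearing: edge l_c = 28.5, r_n = 96.44 kN; interior l_c = 57, r_n = 192.9 kN; R_n = 96.44 + 1·192.9 = 289.3 kN → 145 kN.
Block shear: A_gv = 810, A_nv = 495, A_nt = 135 mm²; R_n = min(0.6F_uA_nv, 0.6F_yA_gv) + U_bs·F_u·A_nt = 203 kN → 102 kN.
Block shear governs: 102 kN.

102 kN (block shear governs)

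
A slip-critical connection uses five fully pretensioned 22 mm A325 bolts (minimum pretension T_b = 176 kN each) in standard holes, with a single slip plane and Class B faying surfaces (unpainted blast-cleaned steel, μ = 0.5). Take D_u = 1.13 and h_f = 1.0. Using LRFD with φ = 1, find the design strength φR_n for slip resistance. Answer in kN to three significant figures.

497 kN

R_n = μ · D_u · h_f · T_b · n_s · n_b = 0.5 × 1.13 × 1.0 × 176 × 1 × 5 = 497.2 kN.
Design strength φR_n = 1 × 497.2 = 497 kN.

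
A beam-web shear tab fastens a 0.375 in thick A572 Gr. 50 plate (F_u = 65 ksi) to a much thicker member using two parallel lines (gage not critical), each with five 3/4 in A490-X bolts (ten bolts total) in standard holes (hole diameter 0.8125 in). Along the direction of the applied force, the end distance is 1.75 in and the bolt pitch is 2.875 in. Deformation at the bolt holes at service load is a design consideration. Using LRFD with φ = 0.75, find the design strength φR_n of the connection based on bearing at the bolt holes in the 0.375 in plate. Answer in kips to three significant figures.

Per bolt r_n = 1.2 l_c t F_u ≤ 2.4 d t F_u; upper limit = 2.4 × 0.75 × 0.375 × 65 = 43.87 kips.
Edge bolt: l_c = 1.75 − 0.8125/2 = 1.344 in → 1.2 × 1.344 × 0.375 × 65 = 39.3 → r_n = 39.3 kips.
Interior bolts: l_c = 2.875 − 0.8125 = 2.062 in → 1.2 × 2.062 × 0.375 × 65 = 60.33 → r_n = 43.87 kips.
R_n = 2 × 39.3 + 8 × 43.87 = 429.6 kips.
Design strength φR_n = 0.75 × 429.6 = 322 kips.

322 kips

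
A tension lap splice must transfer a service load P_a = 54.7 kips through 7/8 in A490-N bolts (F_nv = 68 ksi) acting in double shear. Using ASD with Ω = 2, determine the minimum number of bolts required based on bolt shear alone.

2 bolts

A_b = π·0.875²/4 = 0.6013 in².
Per-bolt allowable strength R_n/Ω = 68 × 0.6013 × 2 / 2 = 40.89 kips.
n ≥ 54.7 / 40.89 = 1.338 → use 2 bolts.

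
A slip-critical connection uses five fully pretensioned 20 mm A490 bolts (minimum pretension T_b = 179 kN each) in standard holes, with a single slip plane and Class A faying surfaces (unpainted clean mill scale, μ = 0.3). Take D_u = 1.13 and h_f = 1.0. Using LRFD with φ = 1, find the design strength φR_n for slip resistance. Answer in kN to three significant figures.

303 kN

R_n = μ · D_u · h_f · T_b · n_s · n_b = 0.3 × 1.13 × 1.0 × 179 × 1 × 5 = 303.4 kN.
Design strength φR_n = 1 × 303.4 = 303 kN.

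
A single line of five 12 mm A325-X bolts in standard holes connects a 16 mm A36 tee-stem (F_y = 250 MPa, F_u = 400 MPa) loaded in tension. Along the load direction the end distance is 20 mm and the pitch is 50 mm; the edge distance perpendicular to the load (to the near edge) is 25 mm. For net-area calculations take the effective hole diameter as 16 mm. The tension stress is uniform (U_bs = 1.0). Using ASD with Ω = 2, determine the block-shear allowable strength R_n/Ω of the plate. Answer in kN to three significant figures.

Shear plane L_v = 20 + 4·50 = 220 mm; A_gv = 220 × 16 = 3520 mm².
A_nv = (220 − 4.5·16) × 16 = 2368 mm².
A_nt = (25 − 0.5·16) × 16 = 272 mm².
0.6 F_u A_nv = 568.3 kN; 0.6 F_y A_gv = 528 kN → shear yielding governs the shear term.
R_n = 528 + 1.0 × 400 × 272 / 1000 = 636.8 kN.
Allowable strength R_n/Ω = 636.8 / 2 = 318 kN.

318 kN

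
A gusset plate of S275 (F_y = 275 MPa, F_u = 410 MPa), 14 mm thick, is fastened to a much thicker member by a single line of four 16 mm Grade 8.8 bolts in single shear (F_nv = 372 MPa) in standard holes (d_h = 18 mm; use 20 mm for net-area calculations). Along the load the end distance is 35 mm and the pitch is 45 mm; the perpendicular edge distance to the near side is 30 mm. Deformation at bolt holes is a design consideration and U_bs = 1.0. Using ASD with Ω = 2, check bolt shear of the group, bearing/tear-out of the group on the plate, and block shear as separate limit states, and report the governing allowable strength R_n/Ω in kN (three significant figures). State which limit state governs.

150 kN (bolt shear governs)

Bolt shear: A_b = π·16²/4 = 201.1 mm²; R_n = 372 × 201.1 × 4 × 1 / 1000 = 299.2 kN → 299.2 / 2 = 150 kN.
Bearing: edge l_c = 26, r_n = 179.1 kN; interior l_c = 27, r_n = 186 kN; R_n = 179.1 + 3·186 = 737 kN → 369 kN.
Block shear: A_gv = 2380, A_nv = 1400, A_nt = 280 mm²; R_n = min(0.6F_uA_nv, 0.6F_yA_gv) + U_bs·F_u·A_nt = 459.2 kN → 230 kN.
Bolt shear governs: 150 kN.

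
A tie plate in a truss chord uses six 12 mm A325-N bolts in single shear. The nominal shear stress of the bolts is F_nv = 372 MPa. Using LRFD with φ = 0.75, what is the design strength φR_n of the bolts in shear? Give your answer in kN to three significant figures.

189 kN

A_b = π × 12² / 4 = 113.1 mm².
R_n = F_nv · A_b · n · n_s = 372 × 113.1 × 6 × 1 / 1000 = 252.4 kN.
Design strength φR_n = 0.75 × 252.4 = 189 kN.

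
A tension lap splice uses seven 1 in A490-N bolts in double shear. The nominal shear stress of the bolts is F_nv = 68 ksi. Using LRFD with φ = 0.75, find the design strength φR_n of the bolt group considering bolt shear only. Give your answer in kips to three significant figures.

A_b = π × 1² / 4 = 0.7854 in².
R_n = F_nv · A_b · n · n_s = 68 × 0.7854 × 7 × 2 = 747.7 kips.
Design strength φR_n = 0.75 × 747.7 = 561 kips.

561 kips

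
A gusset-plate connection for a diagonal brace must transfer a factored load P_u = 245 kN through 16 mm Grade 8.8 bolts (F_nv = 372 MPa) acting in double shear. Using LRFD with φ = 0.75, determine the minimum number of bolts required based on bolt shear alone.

A_b = π·16²/4 = 201.1 mm².
Per-bolt design strength φR_n = 0.75 × 372 × 201.1 × 2 / 1000 = 112.2 kN.
n ≥ 245 / 112.2 = 2.184 → use 3 bolts.

3 bolts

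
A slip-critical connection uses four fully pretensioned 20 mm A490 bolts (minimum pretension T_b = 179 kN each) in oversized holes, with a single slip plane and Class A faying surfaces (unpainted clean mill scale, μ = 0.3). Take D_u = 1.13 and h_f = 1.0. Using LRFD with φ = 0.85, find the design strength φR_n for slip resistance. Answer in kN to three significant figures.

206 kN

R_n = μ · D_u · h_f · T_b · n_s · n_b = 0.3 × 1.13 × 1.0 × 179 × 1 × 4 = 242.7 kN.
Design strength φR_n = 0.85 × 242.7 = 206 kN.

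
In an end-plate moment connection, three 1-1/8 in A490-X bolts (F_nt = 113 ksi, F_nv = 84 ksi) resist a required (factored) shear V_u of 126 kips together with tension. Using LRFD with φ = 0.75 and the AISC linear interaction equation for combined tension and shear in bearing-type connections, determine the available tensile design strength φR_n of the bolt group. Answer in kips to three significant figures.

159 kips

A_b = π·1.125²/4 = 0.994 in²; f_rv = 126 / (3 × 0.994) = 42.25 ksi.
F'_nt = 1.3 F_nt − (F_nt / φF_nv) f_rv = 1.3·113 − (113/(0.75·84))·42.25 = 71.11 ksi, capped at F_nt → F'_nt = 71.11 ksi.
R_n = F'_nt · A_b · n = 71.11 × 0.994 × 3 = 212.1 kips.
Design strength φR_n = 0.75 × 212.1 = 159 kips.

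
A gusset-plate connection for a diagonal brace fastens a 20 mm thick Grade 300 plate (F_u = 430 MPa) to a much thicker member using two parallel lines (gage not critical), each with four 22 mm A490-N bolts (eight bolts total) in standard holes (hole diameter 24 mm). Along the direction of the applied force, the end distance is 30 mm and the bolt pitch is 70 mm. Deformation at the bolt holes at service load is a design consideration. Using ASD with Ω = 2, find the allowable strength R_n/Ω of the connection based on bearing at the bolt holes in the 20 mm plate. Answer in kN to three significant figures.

Per bolt r_n = 1.2 l_c t F_u ≤ 2.4 d t F_u; upper limit = 2.4 × 22 × 20 × 430 / 1000 = 454.1 kN.
Edge bolt: l_c = 30 − 24/2 = 18 mm → 1.2 × 18 × 20 × 430 / 1000 = 185.8 → r_n = 185.8 kN.
Interior bolts: l_c = 70 − 24 = 46 mm → 1.2 × 46 × 20 × 430 / 1000 = 474.7 → r_n = 454.1 kN.
R_n = 2 × 185.8 + 6 × 454.1 = 3096 kN.
Allowable strength R_n/Ω = 3096 / 2 = 1550 kN.

1550 kN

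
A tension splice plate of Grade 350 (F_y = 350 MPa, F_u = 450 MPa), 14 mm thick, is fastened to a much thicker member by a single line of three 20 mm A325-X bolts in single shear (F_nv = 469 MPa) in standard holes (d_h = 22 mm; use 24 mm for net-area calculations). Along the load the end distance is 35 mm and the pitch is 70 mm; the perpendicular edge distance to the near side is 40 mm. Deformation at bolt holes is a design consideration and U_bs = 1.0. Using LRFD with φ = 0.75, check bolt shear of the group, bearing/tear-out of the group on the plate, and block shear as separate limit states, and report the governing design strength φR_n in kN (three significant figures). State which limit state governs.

332 kN (bolt shear governs)

Bolt shear: A_b = π·20²/4 = 314.2 mm²; R_n = 469 × 314.2 × 3 × 1 / 1000 = 442 kN → 0.75 × 442 = 332 kN.
Bearing: edge l_c = 24, r_n = 181.4 kN; interior l_c = 48, r_n = 302.4 kN; R_n = 181.4 + 2·302.4 = 786.2 kN → 590 kN.
Block shear: A_gv = 2450, A_nv = 1610, A_nt = 392 mm²; R_n = min(0.6F_uA_nv, 0.6F_yA_gv) + U_bs·F_u·A_nt = 611.1 kN → 458 kN.
Bolt shear governs: 332 kN.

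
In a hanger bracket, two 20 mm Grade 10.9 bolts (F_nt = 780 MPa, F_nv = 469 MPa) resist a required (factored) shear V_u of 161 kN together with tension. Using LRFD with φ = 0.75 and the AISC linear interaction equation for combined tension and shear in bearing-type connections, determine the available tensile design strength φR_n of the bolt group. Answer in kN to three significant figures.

210 kN

A_b = π·20²/4 = 314.2 mm²; f_rv = 161 × 1000 / (2 × 314.2) = 256.2 MPa.
F'_nt = 1.3 F_nt − (F_nt / φF_nv) f_rv = 1.3·780 − (780/(0.75·469))·256.2 = 445.8 MPa, capped at F_nt → F'_nt = 445.8 MPa.
R_n = F'_nt · A_b · n = 445.8 × 314.2 × 2 / 1000 = 280.1 kN.
Design strength φR_n = 0.75 × 280.1 = 210 kN.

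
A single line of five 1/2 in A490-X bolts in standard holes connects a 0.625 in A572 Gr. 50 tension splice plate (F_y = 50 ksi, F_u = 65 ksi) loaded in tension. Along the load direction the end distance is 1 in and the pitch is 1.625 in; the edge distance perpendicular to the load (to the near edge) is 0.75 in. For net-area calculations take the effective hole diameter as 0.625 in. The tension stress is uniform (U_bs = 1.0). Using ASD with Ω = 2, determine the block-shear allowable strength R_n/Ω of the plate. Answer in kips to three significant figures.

66 kips

Shear plane L_v = 1 + 4·1.625 = 7.5 in; A_gv = 7.5 × 0.625 = 4.688 in².
A_nv = (7.5 − 4.5·0.625) × 0.625 = 2.93 in².
A_nt = (0.75 − 0.5·0.625) × 0.625 = 0.2734 in².
0.6 F_u A_nv = 114.3 kips; 0.6 F_y A_gv = 140.6 kips → shear rupture governs the shear term.
R_n = 114.3 + 1.0 × 65 × 0.2734 = 132 kips.
Allowable strength R_n/Ω = 132 / 2 = 66 kips.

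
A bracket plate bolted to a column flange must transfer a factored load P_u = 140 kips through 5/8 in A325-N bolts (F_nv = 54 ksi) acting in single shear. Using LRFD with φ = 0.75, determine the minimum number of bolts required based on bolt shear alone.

12 bolts

A_b = π·0.625²/4 = 0.3068 in².
Per-bolt design strength φR_n = 0.75 × 54 × 0.3068 × 1 = 12.43 kips.
n ≥ 140 / 12.43 = 11.27 → use 12 bolts.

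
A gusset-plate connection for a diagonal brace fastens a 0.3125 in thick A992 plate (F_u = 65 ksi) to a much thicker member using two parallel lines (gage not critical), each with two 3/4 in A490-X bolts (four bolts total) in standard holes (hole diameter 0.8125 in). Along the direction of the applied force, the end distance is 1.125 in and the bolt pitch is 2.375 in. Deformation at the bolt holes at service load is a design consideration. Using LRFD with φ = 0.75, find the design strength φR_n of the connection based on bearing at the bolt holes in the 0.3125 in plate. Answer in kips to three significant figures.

Per bolt r_n = 1.2 l_c t F_u ≤ 2.4 d t F_u; upper limit = 2.4 × 0.75 × 0.3125 × 65 = 36.56 kips.
Edge bolt: l_c = 1.125 − 0.8125/2 = 0.7188 in → 1.2 × 0.7188 × 0.3125 × 65 = 17.52 → r_n = 17.52 kips.
Interior bolts: l_c = 2.375 − 0.8125 = 1.562 in → 1.2 × 1.562 × 0.3125 × 65 = 38.09 → r_n = 36.56 kips.
R_n = 2 × 17.52 + 2 × 36.56 = 108.2 kips.
Design strength φR_n = 0.75 × 108.2 = 81.1 kips.

81.1 kips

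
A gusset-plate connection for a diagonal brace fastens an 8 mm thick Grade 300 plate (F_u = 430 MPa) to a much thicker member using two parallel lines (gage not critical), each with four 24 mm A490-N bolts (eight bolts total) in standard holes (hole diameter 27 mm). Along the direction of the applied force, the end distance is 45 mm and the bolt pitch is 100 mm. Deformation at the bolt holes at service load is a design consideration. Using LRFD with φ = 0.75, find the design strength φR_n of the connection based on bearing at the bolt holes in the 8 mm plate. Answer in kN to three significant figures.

Per bolt r_n = 1.2 l_c t F_u ≤ 2.4 d t F_u; upper limit = 2.4 × 24 × 8 × 430 / 1000 = 198.1 kN.
Edge bolt: l_c = 45 − 27/2 = 31.5 mm → 1.2 × 31.5 × 8 × 430 / 1000 = 130 → r_n = 130 kN.
Interior bolts: l_c = 100 − 27 = 73 mm → 1.2 × 73 × 8 × 430 / 1000 = 301.3 → r_n = 198.1 kN.
R_n = 2 × 130 + 6 × 198.1 = 1449 kN.
Design strength φR_n = 0.75 × 1449 = 1090 kN.

1090 kN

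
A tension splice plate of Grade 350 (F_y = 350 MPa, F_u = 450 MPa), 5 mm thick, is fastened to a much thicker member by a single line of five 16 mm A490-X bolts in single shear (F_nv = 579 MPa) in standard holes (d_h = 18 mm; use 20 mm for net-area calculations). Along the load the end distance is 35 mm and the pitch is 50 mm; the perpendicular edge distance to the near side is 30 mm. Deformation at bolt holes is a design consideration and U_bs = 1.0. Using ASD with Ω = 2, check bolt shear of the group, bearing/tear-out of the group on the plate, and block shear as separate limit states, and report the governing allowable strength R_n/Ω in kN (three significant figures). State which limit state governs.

120 kN (block shear governs)

Bolt shear: A_b = π·16²/4 = 201.1 mm²; R_n = 579 × 201.1 × 5 × 1 / 1000 = 582.1 kN → 582.1 / 2 = 291 kN.
Bearing: edge l_c = 26, r_n = 70.2 kN; interior l_c = 32, r_n = 86.4 kN; R_n = 70.2 + 4·86.4 = 415.8 kN → 208 kN.
Block shear: A_gv = 1175, A_nv = 725, A_nt = 100 mm²; R_n = min(0.6F_uA_nv, 0.6F_yA_gv) + U_bs·F_u·A_nt = 240.8 kN → 120 kN.
Block shear governs: 120 kN.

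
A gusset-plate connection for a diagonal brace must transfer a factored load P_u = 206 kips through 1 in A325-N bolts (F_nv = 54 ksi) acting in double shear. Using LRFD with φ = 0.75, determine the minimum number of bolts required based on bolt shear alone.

4 bolts

A_b = π·1²/4 = 0.7854 in².
Per-bolt design strength φR_n = 0.75 × 54 × 0.7854 × 2 = 63.62 kips.
n ≥ 206 / 63.62 = 3.238 → use 4 bolts.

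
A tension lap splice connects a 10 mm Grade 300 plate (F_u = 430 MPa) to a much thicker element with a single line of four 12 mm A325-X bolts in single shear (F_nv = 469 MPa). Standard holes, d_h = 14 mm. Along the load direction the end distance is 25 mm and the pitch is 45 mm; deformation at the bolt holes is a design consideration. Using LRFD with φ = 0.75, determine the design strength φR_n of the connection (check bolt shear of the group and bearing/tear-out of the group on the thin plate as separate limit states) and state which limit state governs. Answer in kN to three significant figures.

159 kN (bolt shear governs)

Bolt shear: A_b = π·12²/4 = 113.1 mm²; R_n = 469 × 113.1 × 4 × 1 / 1000 = 212.2 kN → 0.75 × 212.2 = 159 kN.
Bearing (1.2 l_c t F_u ≤ 2.4 d t F_u): upper limit = 2.4·12·10·430 / 1000 = 123.8 kN.
  Edge l_c = 25 − 14/2 = 18 → r_n = 92.88 kN; interior l_c = 45 − 14 = 31 → r_n = 123.8 kN.
  R_n,bearing = 1·92.88 + 3·123.8 = 464.4 kN → 0.75 × 464.4 = 348 kN.
Bolt shear governs: 159 kN.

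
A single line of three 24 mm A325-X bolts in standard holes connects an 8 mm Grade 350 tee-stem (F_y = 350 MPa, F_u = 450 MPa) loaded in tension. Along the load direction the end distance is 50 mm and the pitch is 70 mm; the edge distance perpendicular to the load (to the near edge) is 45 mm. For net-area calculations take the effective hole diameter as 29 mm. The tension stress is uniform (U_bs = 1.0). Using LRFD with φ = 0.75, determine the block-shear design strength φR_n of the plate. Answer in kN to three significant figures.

273 kN

Shear plane L_v = 50 + 2·70 = 190 mm; A_gv = 190 × 8 = 1520 mm².
A_nv = (190 − 2.5·29) × 8 = 940 mm².
A_nt = (45 − 0.5·29) × 8 = 244 mm².
0.6 F_u A_nv = 253.8 kN; 0.6 F_y A_gv = 319.2 kN → shear rupture governs the shear term.
R_n = 253.8 + 1.0 × 450 × 244 / 1000 = 363.6 kN.
Design strength φR_n = 0.75 × 363.6 = 273 kN.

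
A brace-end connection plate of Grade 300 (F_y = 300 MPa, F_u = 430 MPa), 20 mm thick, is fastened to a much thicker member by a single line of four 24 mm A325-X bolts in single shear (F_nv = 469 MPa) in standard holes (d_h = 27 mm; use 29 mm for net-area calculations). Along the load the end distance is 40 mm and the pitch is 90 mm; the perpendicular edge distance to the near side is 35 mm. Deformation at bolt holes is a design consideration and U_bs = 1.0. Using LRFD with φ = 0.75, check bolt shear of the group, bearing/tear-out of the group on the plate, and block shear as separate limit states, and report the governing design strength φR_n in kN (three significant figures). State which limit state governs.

Bolt shear: A_b = π·24²/4 = 452.4 mm²; R_n = 469 × 452.4 × 4 × 1 / 1000 = 848.7 kN → 0.75 × 848.7 = 637 kN.
Bearing: edge l_c = 26.5, r_n = 273.5 kN; interior l_c = 63, r_n = 495.4 kN; R_n = 273.5 + 3·495.4 = 1760 kN → 1320 kN.
Block shear: A_gv = 6200, A_nv = 4170, A_nt = 410 mm²; R_n = min(0.6F_uA_nv, 0.6F_yA_gv) + U_bs·F_u·A_nt = 1252 kN → 939 kN.
Bolt shear governs: 637 kN.

637 kN (bolt shear governs)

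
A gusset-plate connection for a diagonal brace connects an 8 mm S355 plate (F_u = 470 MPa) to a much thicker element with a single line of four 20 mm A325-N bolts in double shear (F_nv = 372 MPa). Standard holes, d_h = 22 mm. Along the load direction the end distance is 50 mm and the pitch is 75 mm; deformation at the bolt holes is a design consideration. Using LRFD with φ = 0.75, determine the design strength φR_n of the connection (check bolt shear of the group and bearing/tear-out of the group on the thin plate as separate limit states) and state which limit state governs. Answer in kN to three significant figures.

Bolt shear: A_b = π·20²/4 = 314.2 mm²; R_n = 372 × 314.2 × 4 × 2 / 1000 = 934.9 kN → 0.75 × 934.9 = 701 kN.
Bearing (1.2 l_c t F_u ≤ 2.4 d t F_u): upper limit = 2.4·20·8·470 / 1000 = 180.5 kN.
  Edge l_c = 50 − 22/2 = 39 → r_n = 176 kN; interior l_c = 75 − 22 = 53 → r_n = 180.5 kN.
  R_n,bearing = 1·176 + 3·180.5 = 717.4 kN → 0.75 × 717.4 = 538 kN.
Bearing governs: 538 kN.

538 kN (bearing governs)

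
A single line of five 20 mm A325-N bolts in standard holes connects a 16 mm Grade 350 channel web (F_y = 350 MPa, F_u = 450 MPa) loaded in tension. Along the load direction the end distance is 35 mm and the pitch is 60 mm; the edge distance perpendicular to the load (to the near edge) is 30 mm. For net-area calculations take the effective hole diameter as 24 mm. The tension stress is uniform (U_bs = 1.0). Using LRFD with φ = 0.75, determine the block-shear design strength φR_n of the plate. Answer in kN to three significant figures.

Shear plane L_v = 35 + 4·60 = 275 mm; A_gv = 275 × 16 = 4400 mm².
A_nv = (275 − 4.5·24) × 16 = 2672 mm².
A_nt = (30 − 0.5·24) × 16 = 288 mm².
0.6 F_u A_nv = 721.4 kN; 0.6 F_y A_gv = 924 kN → shear rupture governs the shear term.
R_n = 721.4 + 1.0 × 450 × 288 / 1000 = 851 kN.
Design strength φR_n = 0.75 × 851 = 638 kN.

638 kN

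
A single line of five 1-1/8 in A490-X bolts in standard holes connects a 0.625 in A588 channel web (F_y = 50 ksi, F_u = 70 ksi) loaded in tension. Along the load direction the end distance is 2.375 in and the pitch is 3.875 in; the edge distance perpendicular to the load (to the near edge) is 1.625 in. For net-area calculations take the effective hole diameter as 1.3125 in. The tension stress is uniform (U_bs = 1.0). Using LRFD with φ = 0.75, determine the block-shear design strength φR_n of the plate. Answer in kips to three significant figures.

267 kips

Shear plane L_v = 2.375 + 4·3.875 = 17.88 in; A_gv = 17.88 × 0.625 = 11.17 in².
A_nv = (17.88 − 4.5·1.3125) × 0.625 = 7.48 in².
A_nt = (1.625 − 0.5·1.3125) × 0.625 = 0.6055 in².
0.6 F_u A_nv = 314.2 kips; 0.6 F_y A_gv = 335.2 kips → shear rupture governs the shear term.
R_n = 314.2 + 1.0 × 70 × 0.6055 = 356.6 kips.
Design strength φR_n = 0.75 × 356.6 = 267 kips.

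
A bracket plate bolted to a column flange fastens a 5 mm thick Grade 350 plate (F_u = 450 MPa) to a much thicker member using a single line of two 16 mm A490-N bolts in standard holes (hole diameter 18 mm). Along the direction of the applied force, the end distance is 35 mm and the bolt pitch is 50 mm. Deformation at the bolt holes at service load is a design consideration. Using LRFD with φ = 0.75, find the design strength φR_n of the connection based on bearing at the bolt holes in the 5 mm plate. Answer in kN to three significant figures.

Per bolt r_n = 1.2 l_c t F_u ≤ 2.4 d t F_u; upper limit = 2.4 × 16 × 5 × 450 / 1000 = 86.4 kN.
Edge bolt: l_c = 35 − 18/2 = 26 mm → 1.2 × 26 × 5 × 450 / 1000 = 70.2 → r_n = 70.2 kN.
Interior bolts: l_c = 50 − 18 = 32 mm → 1.2 × 32 × 5 × 450 / 1000 = 86.4 → r_n = 86.4 kN.
R_n = 1 × 70.2 + 1 × 86.4 = 156.6 kN.
Design strength φR_n = 0.75 × 156.6 = 117 kN.

117 kN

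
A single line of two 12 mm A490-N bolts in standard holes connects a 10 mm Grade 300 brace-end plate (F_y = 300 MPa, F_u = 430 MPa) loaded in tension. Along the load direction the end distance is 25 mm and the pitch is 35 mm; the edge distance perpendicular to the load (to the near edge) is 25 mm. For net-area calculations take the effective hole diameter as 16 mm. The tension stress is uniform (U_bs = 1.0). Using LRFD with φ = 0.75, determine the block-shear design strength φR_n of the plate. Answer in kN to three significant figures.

124 kN

Shear plane L_v = 25 + 1·35 = 60 mm; A_gv = 60 × 10 = 600 mm².
A_nv = (60 − 1.5·16) × 10 = 360 mm².
A_nt = (25 − 0.5·16) × 10 = 170 mm².
0.6 F_u A_nv = 92.88 kN; 0.6 F_y A_gv = 108 kN → shear rupture governs the shear term.
R_n = 92.88 + 1.0 × 430 × 170 / 1000 = 166 kN.
Design strength φR_n = 0.75 × 166 = 124 kN.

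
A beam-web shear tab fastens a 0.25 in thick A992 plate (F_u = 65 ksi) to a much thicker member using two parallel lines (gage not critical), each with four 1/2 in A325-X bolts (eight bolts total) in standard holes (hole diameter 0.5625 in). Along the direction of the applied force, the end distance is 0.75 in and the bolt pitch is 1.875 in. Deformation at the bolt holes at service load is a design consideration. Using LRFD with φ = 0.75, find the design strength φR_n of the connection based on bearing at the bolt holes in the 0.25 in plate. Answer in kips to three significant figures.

101 kips

Per bolt r_n = 1.2 l_c t F_u ≤ 2.4 d t F_u; upper limit = 2.4 × 0.5 × 0.25 × 65 = 19.5 kips.
Edge bolt: l_c = 0.75 − 0.5625/2 = 0.4688 in → 1.2 × 0.4688 × 0.25 × 65 = 9.141 → r_n = 9.141 kips.
Interior bolts: l_c = 1.875 − 0.5625 = 1.312 in → 1.2 × 1.312 × 0.25 × 65 = 25.59 → r_n = 19.5 kips.
R_n = 2 × 9.141 + 6 × 19.5 = 135.3 kips.
Design strength φR_n = 0.75 × 135.3 = 101 kips.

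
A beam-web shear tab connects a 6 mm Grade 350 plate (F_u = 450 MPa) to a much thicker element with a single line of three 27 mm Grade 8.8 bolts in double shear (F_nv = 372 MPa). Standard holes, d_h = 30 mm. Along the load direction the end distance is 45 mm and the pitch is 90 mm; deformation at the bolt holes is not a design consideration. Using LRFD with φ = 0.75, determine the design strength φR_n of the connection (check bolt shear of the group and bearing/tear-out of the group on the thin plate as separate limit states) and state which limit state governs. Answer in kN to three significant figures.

Bolt shear: A_b = π·27²/4 = 572.6 mm²; R_n = 372 × 572.6 × 3 × 2 / 1000 = 1278 kN → 0.75 × 1278 = 958 kN.
Bearing (1.5 l_c t F_u ≤ 3.0 d t F_u): upper limit = 3.0·27·6·450 / 1000 = 218.7 kN.
  Edge l_c = 45 − 30/2 = 30 → r_n = 121.5 kN; interior l_c = 90 − 30 = 60 → r_n = 218.7 kN.
  R_n,bearing = 1·121.5 + 2·218.7 = 558.9 kN → 0.75 × 558.9 = 419 kN.
Bearing governs: 419 kN.

419 kN (bearing governs)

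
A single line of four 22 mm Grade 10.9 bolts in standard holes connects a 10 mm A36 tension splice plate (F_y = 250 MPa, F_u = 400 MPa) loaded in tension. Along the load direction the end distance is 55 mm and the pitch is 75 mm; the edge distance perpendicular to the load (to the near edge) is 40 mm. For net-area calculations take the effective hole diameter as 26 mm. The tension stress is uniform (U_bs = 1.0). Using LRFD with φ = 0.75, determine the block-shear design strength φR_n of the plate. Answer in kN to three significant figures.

396 kN

Shear plane L_v = 55 + 3·75 = 280 mm; A_gv = 280 × 10 = 2800 mm².
A_nv = (280 − 3.5·26) × 10 = 1890 mm².
A_nt = (40 − 0.5·26) × 10 = 270 mm².
0.6 F_u A_nv = 453.6 kN; 0.6 F_y A_gv = 420 kN → shear yielding governs the shear term.
R_n = 420 + 1.0 × 400 × 270 / 1000 = 528 kN.
Design strength φR_n = 0.75 × 528 = 396 kN.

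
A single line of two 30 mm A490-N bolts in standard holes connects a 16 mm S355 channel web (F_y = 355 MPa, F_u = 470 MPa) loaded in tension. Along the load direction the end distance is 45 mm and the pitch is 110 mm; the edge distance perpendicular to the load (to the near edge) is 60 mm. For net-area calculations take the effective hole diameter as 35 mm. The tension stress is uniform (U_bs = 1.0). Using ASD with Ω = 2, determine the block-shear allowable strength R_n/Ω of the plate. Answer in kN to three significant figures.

Shear plane L_v = 45 + 1·110 = 155 mm; A_gv = 155 × 16 = 2480 mm².
A_nv = (155 − 1.5·35) × 16 = 1640 mm².
A_nt = (60 − 0.5·35) × 16 = 680 mm².
0.6 F_u A_nv = 462.5 kN; 0.6 F_y A_gv = 528.2 kN → shear rupture governs the shear term.
R_n = 462.5 + 1.0 × 470 × 680 / 1000 = 782.1 kN.
Allowable strength R_n/Ω = 782.1 / 2 = 391 kN.

391 kN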